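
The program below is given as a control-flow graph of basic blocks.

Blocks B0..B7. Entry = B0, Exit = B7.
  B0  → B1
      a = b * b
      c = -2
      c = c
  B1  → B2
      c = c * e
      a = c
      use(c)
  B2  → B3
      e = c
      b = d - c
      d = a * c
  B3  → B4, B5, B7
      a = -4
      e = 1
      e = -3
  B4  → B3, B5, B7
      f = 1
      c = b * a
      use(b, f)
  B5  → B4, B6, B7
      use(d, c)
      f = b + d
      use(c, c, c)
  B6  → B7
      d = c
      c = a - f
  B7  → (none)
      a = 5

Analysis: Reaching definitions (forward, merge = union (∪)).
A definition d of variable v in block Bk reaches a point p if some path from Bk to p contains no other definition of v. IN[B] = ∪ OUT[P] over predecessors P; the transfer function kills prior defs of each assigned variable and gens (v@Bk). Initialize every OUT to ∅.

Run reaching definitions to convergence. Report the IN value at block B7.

Answer: {a@B3, b@B2, c@B1, c@B4, c@B6, d@B2, d@B6, e@B3, f@B4, f@B5}

Derivation:
Per-block solution:
  B0:  IN={}  OUT={a@B0, c@B0}
  B1:  IN={a@B0, c@B0}  OUT={a@B1, c@B1}
  B2:  IN={a@B1, c@B1}  OUT={a@B1, b@B2, c@B1, d@B2, e@B2}
  B3:  IN={a@B1, a@B3, b@B2, c@B1, c@B4, d@B2, e@B2, e@B3, f@B4}  OUT={a@B3, b@B2, c@B1, c@B4, d@B2, e@B3, f@B4}
  B4:  IN={a@B3, b@B2, c@B1, c@B4, d@B2, e@B3, f@B4, f@B5}  OUT={a@B3, b@B2, c@B4, d@B2, e@B3, f@B4}
  B5:  IN={a@B3, b@B2, c@B1, c@B4, d@B2, e@B3, f@B4}  OUT={a@B3, b@B2, c@B1, c@B4, d@B2, e@B3, f@B5}
  B6:  IN={a@B3, b@B2, c@B1, c@B4, d@B2, e@B3, f@B5}  OUT={a@B3, b@B2, c@B6, d@B6, e@B3, f@B5}
  B7:  IN={a@B3, b@B2, c@B1, c@B4, c@B6, d@B2, d@B6, e@B3, f@B4, f@B5}  OUT={a@B7, b@B2, c@B1, c@B4, c@B6, d@B2, d@B6, e@B3, f@B4, f@B5}

Merge at B7: IN[B7] = OUT[B3] ⊔ OUT[B4] ⊔ OUT[B5] ⊔ OUT[B6] = {a@B3, b@B2, c@B1, c@B4, c@B6, d@B2, d@B6, e@B3, f@B4, f@B5}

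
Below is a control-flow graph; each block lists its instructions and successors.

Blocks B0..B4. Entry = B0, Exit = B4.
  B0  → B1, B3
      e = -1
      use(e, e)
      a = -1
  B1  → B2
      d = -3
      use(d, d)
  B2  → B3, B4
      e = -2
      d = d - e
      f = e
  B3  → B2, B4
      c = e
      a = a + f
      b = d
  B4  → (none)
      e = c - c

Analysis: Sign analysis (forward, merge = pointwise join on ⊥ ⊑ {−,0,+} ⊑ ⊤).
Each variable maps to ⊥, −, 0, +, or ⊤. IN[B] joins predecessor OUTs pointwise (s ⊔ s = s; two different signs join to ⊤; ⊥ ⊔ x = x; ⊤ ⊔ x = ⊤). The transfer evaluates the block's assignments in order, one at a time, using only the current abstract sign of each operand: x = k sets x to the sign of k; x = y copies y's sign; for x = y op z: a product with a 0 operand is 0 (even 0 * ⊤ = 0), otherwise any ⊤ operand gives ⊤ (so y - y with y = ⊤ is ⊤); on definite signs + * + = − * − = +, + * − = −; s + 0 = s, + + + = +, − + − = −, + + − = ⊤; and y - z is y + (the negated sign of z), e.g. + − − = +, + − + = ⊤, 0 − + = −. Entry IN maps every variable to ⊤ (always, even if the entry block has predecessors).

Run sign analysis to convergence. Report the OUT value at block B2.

Answer: {a: ⊤, b: ⊤, c: ⊤, d: ⊤, e: -, f: -}

Working:
Per-block solution:
  B0:  IN=(all ⊤)  OUT={a:-, e:-; rest ⊤}
  B1:  IN={a:-, e:-; rest ⊤}  OUT={a:-, d:-, e:-; rest ⊤}
  B2:  IN={e:-; rest ⊤}  OUT={e:-, f:-; rest ⊤}
  B3:  IN={e:-; rest ⊤}  OUT={c:-, e:-; rest ⊤}
  B4:  IN={e:-; rest ⊤}  OUT=(all ⊤)

Merge at B2: IN[B2] = OUT[B1] ⊔ OUT[B3] = {a: ⊤, b: ⊤, c: ⊤, d: ⊤, e: -, f: ⊤}
Applying B2's transfer function to that IN value gives OUT[B2] (row B2 above).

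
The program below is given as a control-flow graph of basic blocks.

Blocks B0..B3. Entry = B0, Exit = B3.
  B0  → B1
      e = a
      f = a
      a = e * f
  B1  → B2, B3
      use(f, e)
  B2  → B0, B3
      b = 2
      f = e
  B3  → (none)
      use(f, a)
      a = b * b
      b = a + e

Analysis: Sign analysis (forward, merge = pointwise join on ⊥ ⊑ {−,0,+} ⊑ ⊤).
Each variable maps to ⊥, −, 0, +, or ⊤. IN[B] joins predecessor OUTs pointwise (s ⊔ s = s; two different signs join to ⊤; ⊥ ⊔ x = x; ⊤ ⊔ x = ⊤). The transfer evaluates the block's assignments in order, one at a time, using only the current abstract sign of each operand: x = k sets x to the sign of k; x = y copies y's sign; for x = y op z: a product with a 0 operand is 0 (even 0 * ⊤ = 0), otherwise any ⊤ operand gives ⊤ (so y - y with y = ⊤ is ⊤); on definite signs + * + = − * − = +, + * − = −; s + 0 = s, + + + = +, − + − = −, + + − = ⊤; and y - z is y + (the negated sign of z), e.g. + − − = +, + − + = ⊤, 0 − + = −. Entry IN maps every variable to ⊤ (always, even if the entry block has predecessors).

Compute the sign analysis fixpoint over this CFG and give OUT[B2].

Answer: {a: ⊤, b: +, c: ⊤, d: ⊤, e: ⊤, f: ⊤}

Working:
Per-block solution:
  B0:   IN=(all ⊤)   OUT=(all ⊤)
  B1:   IN=(all ⊤)   OUT=(all ⊤)
  B2:   IN=(all ⊤)   OUT={b:+; rest ⊤}
  B3:   IN=(all ⊤)   OUT=(all ⊤)

Merge at B2: IN[B2] = OUT[B1] = {a: ⊤, b: ⊤, c: ⊤, d: ⊤, e: ⊤, f: ⊤}
Applying B2's transfer function to that IN value gives OUT[B2] (row B2 above).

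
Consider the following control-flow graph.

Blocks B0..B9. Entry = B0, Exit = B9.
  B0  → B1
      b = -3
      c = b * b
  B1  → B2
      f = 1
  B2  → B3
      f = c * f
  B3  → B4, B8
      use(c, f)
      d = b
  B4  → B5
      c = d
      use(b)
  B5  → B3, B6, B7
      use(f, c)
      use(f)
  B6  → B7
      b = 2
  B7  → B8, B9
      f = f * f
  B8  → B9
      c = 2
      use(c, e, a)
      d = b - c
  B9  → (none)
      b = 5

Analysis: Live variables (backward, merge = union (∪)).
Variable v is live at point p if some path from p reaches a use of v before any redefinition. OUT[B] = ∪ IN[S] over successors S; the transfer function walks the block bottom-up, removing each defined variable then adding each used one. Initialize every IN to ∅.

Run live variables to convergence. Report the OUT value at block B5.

Fixpoint table:
  B0:  IN={a, e}  OUT={a, b, c, e}
  B1:  IN={a, b, c, e}  OUT={a, b, c, e, f}
  B2:  IN={a, b, c, e, f}  OUT={a, b, c, e, f}
  B3:  IN={a, b, c, e, f}  OUT={a, b, d, e, f}
  B4:  IN={a, b, d, e, f}  OUT={a, b, c, e, f}
  B5:  IN={a, b, c, e, f}  OUT={a, b, c, e, f}
  B6:  IN={a, e, f}  OUT={a, b, e, f}
  B7:  IN={a, b, e, f}  OUT={a, b, e}
  B8:  IN={a, b, e}  OUT={}
  B9:  IN={}  OUT={}

Merge at B5: OUT[B5] = IN[B3] ⊔ IN[B6] ⊔ IN[B7] = {a, b, c, e, f}

Answer: {a, b, c, e, f}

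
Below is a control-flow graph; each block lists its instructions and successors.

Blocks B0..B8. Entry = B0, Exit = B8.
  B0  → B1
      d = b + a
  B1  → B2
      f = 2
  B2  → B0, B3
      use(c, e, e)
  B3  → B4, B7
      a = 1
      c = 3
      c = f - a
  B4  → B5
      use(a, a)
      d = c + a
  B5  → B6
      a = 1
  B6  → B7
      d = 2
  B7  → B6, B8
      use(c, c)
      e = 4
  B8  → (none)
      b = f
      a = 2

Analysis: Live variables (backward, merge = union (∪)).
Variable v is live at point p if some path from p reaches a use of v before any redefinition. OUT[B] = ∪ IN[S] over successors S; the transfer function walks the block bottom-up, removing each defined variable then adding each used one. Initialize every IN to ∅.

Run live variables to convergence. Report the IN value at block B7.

Fixpoint table:
  B0: | IN={a, b, c, e} | OUT={a, b, c, e}
  B1: | IN={a, b, c, e} | OUT={a, b, c, e, f}
  B2: | IN={a, b, c, e, f} | OUT={a, b, c, e, f}
  B3: | IN={f} | OUT={a, c, f}
  B4: | IN={a, c, f} | OUT={c, f}
  B5: | IN={c, f} | OUT={c, f}
  B6: | IN={c, f} | OUT={c, f}
  B7: | IN={c, f} | OUT={c, f}
  B8: | IN={f} | OUT={}

Merge at B7: OUT[B7] = IN[B6] ⊔ IN[B8] = {c, f}
Applying B7's transfer function to that OUT value gives IN[B7] (row B7 above).

Answer: {c, f}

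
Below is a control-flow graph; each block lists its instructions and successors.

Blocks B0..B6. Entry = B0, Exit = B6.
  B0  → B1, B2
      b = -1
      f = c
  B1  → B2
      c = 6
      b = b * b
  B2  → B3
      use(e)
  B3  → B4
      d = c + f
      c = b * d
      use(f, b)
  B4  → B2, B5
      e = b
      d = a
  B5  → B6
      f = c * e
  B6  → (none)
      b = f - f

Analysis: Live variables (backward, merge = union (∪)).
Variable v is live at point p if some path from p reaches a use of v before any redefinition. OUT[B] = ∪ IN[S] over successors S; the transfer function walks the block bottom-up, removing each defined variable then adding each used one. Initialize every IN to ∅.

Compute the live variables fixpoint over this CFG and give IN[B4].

Answer: {a, b, c, f}

Working:
Fixpoint table:
  B0: | IN={a, c, e} | OUT={a, b, c, e, f}
  B1: | IN={a, b, e, f} | OUT={a, b, c, e, f}
  B2: | IN={a, b, c, e, f} | OUT={a, b, c, f}
  B3: | IN={a, b, c, f} | OUT={a, b, c, f}
  B4: | IN={a, b, c, f} | OUT={a, b, c, e, f}
  B5: | IN={c, e} | OUT={f}
  B6: | IN={f} | OUT={}

Merge at B4: OUT[B4] = IN[B2] ⊔ IN[B5] = {a, b, c, e, f}
Applying B4's transfer function to that OUT value gives IN[B4] (row B4 above).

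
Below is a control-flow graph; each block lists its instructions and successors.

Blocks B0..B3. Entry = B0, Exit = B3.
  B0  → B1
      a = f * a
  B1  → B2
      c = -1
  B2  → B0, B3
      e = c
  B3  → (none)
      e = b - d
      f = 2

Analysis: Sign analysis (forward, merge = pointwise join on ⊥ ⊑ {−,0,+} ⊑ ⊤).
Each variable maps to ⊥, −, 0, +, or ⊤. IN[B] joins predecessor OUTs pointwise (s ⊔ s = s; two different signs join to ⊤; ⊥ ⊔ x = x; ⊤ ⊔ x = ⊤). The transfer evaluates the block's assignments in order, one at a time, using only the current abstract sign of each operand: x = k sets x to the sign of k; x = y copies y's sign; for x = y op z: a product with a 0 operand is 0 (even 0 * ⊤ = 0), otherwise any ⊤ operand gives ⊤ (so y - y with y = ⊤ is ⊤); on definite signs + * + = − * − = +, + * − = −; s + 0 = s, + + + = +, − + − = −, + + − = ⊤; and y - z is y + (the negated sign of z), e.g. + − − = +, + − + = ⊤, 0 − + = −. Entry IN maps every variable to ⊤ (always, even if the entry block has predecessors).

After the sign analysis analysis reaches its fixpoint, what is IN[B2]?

Answer: {a: ⊤, b: ⊤, c: -, d: ⊤, e: ⊤, f: ⊤}

Derivation:
Fixpoint table:
  B0:   IN=(all ⊤)   OUT=(all ⊤)
  B1:   IN=(all ⊤)   OUT={c:-; rest ⊤}
  B2:   IN={c:-; rest ⊤}   OUT={c:-, e:-; rest ⊤}
  B3:   IN={c:-, e:-; rest ⊤}   OUT={c:-, f:+; rest ⊤}

Merge at B2: IN[B2] = OUT[B1] = {a: ⊤, b: ⊤, c: -, d: ⊤, e: ⊤, f: ⊤}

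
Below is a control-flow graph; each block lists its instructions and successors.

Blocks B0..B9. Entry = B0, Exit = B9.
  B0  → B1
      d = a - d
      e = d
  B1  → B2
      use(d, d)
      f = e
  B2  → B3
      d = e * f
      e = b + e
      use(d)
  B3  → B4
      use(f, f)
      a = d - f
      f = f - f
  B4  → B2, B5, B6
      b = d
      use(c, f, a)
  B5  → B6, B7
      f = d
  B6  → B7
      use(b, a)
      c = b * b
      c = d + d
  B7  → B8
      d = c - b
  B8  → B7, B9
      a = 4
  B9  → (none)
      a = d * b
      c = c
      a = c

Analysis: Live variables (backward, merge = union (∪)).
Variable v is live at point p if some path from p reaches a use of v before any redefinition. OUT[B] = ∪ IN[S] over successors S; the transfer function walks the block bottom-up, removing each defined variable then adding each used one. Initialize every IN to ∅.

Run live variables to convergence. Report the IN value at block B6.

Per-block solution:
  B0:  IN={a, b, c, d}  OUT={b, c, d, e}
  B1:  IN={b, c, d, e}  OUT={b, c, e, f}
  B2:  IN={b, c, e, f}  OUT={c, d, e, f}
  B3:  IN={c, d, e, f}  OUT={a, c, d, e, f}
  B4:  IN={a, c, d, e, f}  OUT={a, b, c, d, e, f}
  B5:  IN={a, b, c, d}  OUT={a, b, c, d}
  B6:  IN={a, b, d}  OUT={b, c}
  B7:  IN={b, c}  OUT={b, c, d}
  B8:  IN={b, c, d}  OUT={b, c, d}
  B9:  IN={b, c, d}  OUT={}

Merge at B6: OUT[B6] = IN[B7] = {b, c}
Applying B6's transfer function to that OUT value gives IN[B6] (row B6 above).

Answer: {a, b, d}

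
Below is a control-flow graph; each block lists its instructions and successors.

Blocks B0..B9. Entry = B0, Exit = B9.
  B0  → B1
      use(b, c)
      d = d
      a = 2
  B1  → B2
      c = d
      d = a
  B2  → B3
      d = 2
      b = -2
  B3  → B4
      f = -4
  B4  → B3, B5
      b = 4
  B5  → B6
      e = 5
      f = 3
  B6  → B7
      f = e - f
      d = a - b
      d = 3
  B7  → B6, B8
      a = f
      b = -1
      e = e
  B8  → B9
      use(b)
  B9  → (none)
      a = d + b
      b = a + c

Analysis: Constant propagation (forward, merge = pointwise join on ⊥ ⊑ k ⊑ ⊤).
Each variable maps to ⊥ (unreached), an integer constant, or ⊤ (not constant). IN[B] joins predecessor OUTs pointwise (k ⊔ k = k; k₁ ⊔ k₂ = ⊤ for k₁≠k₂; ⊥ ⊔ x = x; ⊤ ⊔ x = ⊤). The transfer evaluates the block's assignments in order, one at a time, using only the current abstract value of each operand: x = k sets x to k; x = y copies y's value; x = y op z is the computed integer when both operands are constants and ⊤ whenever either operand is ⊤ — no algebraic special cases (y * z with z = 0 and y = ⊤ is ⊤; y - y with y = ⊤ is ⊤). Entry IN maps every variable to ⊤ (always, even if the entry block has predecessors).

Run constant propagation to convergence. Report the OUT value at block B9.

Fixpoint table:
  B0: | IN=(all ⊤) | OUT={a:2; rest ⊤}
  B1: | IN={a:2; rest ⊤} | OUT={a:2, d:2; rest ⊤}
  B2: | IN={a:2, d:2; rest ⊤} | OUT={a:2, b:-2, d:2; rest ⊤}
  B3: | IN={a:2, d:2; rest ⊤} | OUT={a:2, d:2, f:-4; rest ⊤}
  B4: | IN={a:2, d:2, f:-4; rest ⊤} | OUT={a:2, b:4, d:2, f:-4; rest ⊤}
  B5: | IN={a:2, b:4, d:2, f:-4; rest ⊤} | OUT={a:2, b:4, d:2, e:5, f:3; rest ⊤}
  B6: | IN={e:5; rest ⊤} | OUT={d:3, e:5; rest ⊤}
  B7: | IN={d:3, e:5; rest ⊤} | OUT={b:-1, d:3, e:5; rest ⊤}
  B8: | IN={b:-1, d:3, e:5; rest ⊤} | OUT={b:-1, d:3, e:5; rest ⊤}
  B9: | IN={b:-1, d:3, e:5; rest ⊤} | OUT={a:2, d:3, e:5; rest ⊤}

Merge at B9: IN[B9] = OUT[B8] = {a: ⊤, b: -1, c: ⊤, d: 3, e: 5, f: ⊤}
Applying B9's transfer function to that IN value gives OUT[B9] (row B9 above).

Answer: {a: 2, b: ⊤, c: ⊤, d: 3, e: 5, f: ⊤}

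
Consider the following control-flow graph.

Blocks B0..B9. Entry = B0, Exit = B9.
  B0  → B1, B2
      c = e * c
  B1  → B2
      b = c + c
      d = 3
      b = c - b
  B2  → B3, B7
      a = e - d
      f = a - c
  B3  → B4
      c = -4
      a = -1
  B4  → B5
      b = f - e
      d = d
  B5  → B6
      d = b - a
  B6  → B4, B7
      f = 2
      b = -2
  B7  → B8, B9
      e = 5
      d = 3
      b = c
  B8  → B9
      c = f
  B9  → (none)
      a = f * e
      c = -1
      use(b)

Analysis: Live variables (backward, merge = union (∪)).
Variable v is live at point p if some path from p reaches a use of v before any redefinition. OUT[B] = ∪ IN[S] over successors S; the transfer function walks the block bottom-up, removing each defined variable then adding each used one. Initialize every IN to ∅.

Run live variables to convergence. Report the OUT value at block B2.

Answer: {c, d, e, f}

Derivation:
Converged values:
  B0:   IN={c, d, e}   OUT={c, d, e}
  B1:   IN={c, e}   OUT={c, d, e}
  B2:   IN={c, d, e}   OUT={c, d, e, f}
  B3:   IN={d, e, f}   OUT={a, c, d, e, f}
  B4:   IN={a, c, d, e, f}   OUT={a, b, c, e}
  B5:   IN={a, b, c, e}   OUT={a, c, d, e}
  B6:   IN={a, c, d, e}   OUT={a, c, d, e, f}
  B7:   IN={c, f}   OUT={b, e, f}
  B8:   IN={b, e, f}   OUT={b, e, f}
  B9:   IN={b, e, f}   OUT={}

Merge at B2: OUT[B2] = IN[B3] ⊔ IN[B7] = {c, d, e, f}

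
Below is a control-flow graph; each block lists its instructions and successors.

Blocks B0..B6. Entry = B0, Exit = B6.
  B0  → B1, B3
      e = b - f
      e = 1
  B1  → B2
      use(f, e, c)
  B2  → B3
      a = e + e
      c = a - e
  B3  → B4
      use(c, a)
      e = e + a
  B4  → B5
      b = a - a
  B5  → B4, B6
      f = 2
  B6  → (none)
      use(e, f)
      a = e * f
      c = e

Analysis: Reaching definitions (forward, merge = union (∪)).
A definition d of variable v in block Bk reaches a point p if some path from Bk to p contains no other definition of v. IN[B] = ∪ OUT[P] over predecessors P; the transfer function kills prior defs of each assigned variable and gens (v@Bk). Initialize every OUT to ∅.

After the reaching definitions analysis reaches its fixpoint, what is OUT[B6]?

Answer: {a@B6, b@B4, c@B6, e@B3, f@B5}

Trace:
Fixpoint table:
  B0:  IN={}  OUT={e@B0}
  B1:  IN={e@B0}  OUT={e@B0}
  B2:  IN={e@B0}  OUT={a@B2, c@B2, e@B0}
  B3:  IN={a@B2, c@B2, e@B0}  OUT={a@B2, c@B2, e@B3}
  B4:  IN={a@B2, b@B4, c@B2, e@B3, f@B5}  OUT={a@B2, b@B4, c@B2, e@B3, f@B5}
  B5:  IN={a@B2, b@B4, c@B2, e@B3, f@B5}  OUT={a@B2, b@B4, c@B2, e@B3, f@B5}
  B6:  IN={a@B2, b@B4, c@B2, e@B3, f@B5}  OUT={a@B6, b@B4, c@B6, e@B3, f@B5}

Merge at B6: IN[B6] = OUT[B5] = {a@B2, b@B4, c@B2, e@B3, f@B5}
Applying B6's transfer function to that IN value gives OUT[B6] (row B6 above).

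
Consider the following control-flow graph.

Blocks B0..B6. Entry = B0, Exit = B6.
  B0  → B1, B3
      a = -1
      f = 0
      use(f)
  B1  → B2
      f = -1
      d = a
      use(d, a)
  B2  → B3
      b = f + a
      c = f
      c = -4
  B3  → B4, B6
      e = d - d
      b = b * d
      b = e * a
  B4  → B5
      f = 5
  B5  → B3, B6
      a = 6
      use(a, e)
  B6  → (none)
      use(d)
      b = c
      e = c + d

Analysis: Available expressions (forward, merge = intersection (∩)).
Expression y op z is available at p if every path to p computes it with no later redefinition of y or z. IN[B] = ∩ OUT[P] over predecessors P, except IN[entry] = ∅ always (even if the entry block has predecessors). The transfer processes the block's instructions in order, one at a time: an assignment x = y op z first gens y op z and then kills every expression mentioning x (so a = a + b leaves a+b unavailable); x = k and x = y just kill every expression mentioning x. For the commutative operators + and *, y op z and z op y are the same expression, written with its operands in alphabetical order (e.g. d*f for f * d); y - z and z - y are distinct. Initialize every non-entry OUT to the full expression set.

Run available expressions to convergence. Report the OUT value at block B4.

Answer: {a*e, d-d}

Working:
Fixpoint table:
  B0:  IN={}  OUT={}
  B1:  IN={}  OUT={}
  B2:  IN={}  OUT={a+f}
  B3:  IN={}  OUT={a*e, d-d}
  B4:  IN={a*e, d-d}  OUT={a*e, d-d}
  B5:  IN={a*e, d-d}  OUT={d-d}
  B6:  IN={d-d}  OUT={c+d, d-d}

Merge at B4: IN[B4] = OUT[B3] = {a*e, d-d}
Applying B4's transfer function to that IN value gives OUT[B4] (row B4 above).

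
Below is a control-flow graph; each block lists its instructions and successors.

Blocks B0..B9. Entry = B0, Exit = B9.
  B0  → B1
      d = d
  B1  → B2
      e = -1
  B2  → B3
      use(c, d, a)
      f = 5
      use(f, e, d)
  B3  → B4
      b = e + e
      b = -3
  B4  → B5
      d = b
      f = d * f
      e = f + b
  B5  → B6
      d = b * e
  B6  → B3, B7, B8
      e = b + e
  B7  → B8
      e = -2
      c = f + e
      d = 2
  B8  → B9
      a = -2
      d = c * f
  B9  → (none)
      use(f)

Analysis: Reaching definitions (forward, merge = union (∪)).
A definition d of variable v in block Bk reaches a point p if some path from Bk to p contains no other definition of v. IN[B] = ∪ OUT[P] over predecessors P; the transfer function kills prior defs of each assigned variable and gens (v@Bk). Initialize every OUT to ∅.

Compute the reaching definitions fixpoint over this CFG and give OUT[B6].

Answer: {b@B3, d@B5, e@B6, f@B4}

Derivation:
Converged values:
  B0:  IN={}  OUT={d@B0}
  B1:  IN={d@B0}  OUT={d@B0, e@B1}
  B2:  IN={d@B0, e@B1}  OUT={d@B0, e@B1, f@B2}
  B3:  IN={b@B3, d@B0, d@B5, e@B1, e@B6, f@B2, f@B4}  OUT={b@B3, d@B0, d@B5, e@B1, e@B6, f@B2, f@B4}
  B4:  IN={b@B3, d@B0, d@B5, e@B1, e@B6, f@B2, f@B4}  OUT={b@B3, d@B4, e@B4, f@B4}
  B5:  IN={b@B3, d@B4, e@B4, f@B4}  OUT={b@B3, d@B5, e@B4, f@B4}
  B6:  IN={b@B3, d@B5, e@B4, f@B4}  OUT={b@B3, d@B5, e@B6, f@B4}
  B7:  IN={b@B3, d@B5, e@B6, f@B4}  OUT={b@B3, c@B7, d@B7, e@B7, f@B4}
  B8:  IN={b@B3, c@B7, d@B5, d@B7, e@B6, e@B7, f@B4}  OUT={a@B8, b@B3, c@B7, d@B8, e@B6, e@B7, f@B4}
  B9:  IN={a@B8, b@B3, c@B7, d@B8, e@B6, e@B7, f@B4}  OUT={a@B8, b@B3, c@B7, d@B8, e@B6, e@B7, f@B4}

Merge at B6: IN[B6] = OUT[B5] = {b@B3, d@B5, e@B4, f@B4}
Applying B6's transfer function to that IN value gives OUT[B6] (row B6 above).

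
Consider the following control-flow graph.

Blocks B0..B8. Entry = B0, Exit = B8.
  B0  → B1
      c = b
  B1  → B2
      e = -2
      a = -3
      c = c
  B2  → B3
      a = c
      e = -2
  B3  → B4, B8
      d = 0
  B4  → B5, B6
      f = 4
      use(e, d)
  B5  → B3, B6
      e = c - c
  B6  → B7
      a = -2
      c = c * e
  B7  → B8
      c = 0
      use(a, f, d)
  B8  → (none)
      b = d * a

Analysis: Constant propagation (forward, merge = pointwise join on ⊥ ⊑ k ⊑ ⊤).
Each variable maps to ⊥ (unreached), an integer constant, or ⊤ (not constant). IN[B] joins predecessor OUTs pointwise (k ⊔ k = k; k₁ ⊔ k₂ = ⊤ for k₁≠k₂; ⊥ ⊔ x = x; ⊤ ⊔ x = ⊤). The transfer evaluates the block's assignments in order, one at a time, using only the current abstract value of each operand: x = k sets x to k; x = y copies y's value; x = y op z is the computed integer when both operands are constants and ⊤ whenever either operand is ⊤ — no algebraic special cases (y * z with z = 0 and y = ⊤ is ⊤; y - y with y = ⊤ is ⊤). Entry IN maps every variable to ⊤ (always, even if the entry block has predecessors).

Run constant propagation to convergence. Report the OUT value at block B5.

Converged values:
  B0: | IN=(all ⊤) | OUT=(all ⊤)
  B1: | IN=(all ⊤) | OUT={a:-3, e:-2; rest ⊤}
  B2: | IN={a:-3, e:-2; rest ⊤} | OUT={e:-2; rest ⊤}
  B3: | IN=(all ⊤) | OUT={d:0; rest ⊤}
  B4: | IN={d:0; rest ⊤} | OUT={d:0, f:4; rest ⊤}
  B5: | IN={d:0, f:4; rest ⊤} | OUT={d:0, f:4; rest ⊤}
  B6: | IN={d:0, f:4; rest ⊤} | OUT={a:-2, d:0, f:4; rest ⊤}
  B7: | IN={a:-2, d:0, f:4; rest ⊤} | OUT={a:-2, c:0, d:0, f:4; rest ⊤}
  B8: | IN={d:0; rest ⊤} | OUT={d:0; rest ⊤}

Merge at B5: IN[B5] = OUT[B4] = {a: ⊤, b: ⊤, c: ⊤, d: 0, e: ⊤, f: 4}
Applying B5's transfer function to that IN value gives OUT[B5] (row B5 above).

Answer: {a: ⊤, b: ⊤, c: ⊤, d: 0, e: ⊤, f: 4}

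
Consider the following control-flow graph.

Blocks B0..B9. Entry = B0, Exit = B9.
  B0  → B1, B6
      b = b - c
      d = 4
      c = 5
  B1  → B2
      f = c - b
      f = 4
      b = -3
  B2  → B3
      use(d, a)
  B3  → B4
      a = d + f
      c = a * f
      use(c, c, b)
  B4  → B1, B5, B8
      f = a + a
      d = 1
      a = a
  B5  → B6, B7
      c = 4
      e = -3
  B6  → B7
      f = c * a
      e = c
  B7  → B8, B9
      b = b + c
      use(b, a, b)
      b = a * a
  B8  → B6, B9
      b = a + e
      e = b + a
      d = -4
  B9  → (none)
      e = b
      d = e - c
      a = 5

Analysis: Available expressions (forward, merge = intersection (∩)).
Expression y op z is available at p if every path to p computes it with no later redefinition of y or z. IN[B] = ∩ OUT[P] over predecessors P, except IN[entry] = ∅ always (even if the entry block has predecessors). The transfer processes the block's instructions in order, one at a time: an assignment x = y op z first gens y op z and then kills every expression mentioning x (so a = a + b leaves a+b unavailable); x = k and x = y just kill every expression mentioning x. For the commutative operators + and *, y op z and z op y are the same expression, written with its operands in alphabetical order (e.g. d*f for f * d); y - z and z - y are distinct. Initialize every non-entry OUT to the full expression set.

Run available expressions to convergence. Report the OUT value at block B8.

Fixpoint table:
  B0:  IN={}  OUT={}
  B1:  IN={}  OUT={}
  B2:  IN={}  OUT={}
  B3:  IN={}  OUT={a*f, d+f}
  B4:  IN={a*f, d+f}  OUT={}
  B5:  IN={}  OUT={}
  B6:  IN={}  OUT={a*c}
  B7:  IN={}  OUT={a*a}
  B8:  IN={}  OUT={a+b}
  B9:  IN={}  OUT={e-c}

Merge at B8: IN[B8] = OUT[B4] ∩ OUT[B7] = {}
Applying B8's transfer function to that IN value gives OUT[B8] (row B8 above).

Answer: {a+b}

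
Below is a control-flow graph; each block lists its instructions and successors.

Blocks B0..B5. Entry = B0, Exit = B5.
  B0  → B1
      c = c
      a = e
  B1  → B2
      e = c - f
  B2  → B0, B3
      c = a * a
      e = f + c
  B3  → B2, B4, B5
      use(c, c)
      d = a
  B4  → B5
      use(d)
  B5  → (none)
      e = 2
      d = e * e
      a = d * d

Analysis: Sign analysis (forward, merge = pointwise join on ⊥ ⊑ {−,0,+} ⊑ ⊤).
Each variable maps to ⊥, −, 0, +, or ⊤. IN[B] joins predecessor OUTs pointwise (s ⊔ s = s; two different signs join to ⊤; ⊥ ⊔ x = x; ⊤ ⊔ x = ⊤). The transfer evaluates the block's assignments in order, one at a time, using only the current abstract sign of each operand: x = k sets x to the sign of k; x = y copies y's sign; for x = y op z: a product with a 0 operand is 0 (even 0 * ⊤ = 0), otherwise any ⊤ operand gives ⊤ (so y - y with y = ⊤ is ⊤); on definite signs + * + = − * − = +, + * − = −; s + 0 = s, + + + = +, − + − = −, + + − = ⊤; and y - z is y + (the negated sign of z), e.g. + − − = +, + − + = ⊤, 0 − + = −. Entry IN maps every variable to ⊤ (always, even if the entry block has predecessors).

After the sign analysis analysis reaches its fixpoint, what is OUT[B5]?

Answer: {a: +, b: ⊤, c: ⊤, d: +, e: +, f: ⊤}

Trace:
Per-block solution:
  B0: | IN=(all ⊤) | OUT=(all ⊤)
  B1: | IN=(all ⊤) | OUT=(all ⊤)
  B2: | IN=(all ⊤) | OUT=(all ⊤)
  B3: | IN=(all ⊤) | OUT=(all ⊤)
  B4: | IN=(all ⊤) | OUT=(all ⊤)
  B5: | IN=(all ⊤) | OUT={a:+, d:+, e:+; rest ⊤}

Merge at B5: IN[B5] = OUT[B3] ⊔ OUT[B4] = {a: ⊤, b: ⊤, c: ⊤, d: ⊤, e: ⊤, f: ⊤}
Applying B5's transfer function to that IN value gives OUT[B5] (row B5 above).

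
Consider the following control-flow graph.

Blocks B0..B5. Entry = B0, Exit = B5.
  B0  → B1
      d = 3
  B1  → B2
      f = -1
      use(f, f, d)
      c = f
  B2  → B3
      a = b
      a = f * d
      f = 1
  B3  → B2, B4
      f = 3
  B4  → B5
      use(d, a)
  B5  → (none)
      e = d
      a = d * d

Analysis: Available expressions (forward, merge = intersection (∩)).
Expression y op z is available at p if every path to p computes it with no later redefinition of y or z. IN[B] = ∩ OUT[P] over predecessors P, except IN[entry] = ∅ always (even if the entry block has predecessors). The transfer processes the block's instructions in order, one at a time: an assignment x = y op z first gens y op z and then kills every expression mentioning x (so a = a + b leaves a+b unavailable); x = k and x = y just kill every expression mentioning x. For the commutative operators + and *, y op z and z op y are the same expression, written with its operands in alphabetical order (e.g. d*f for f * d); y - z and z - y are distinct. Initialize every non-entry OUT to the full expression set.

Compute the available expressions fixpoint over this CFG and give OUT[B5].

Answer: {d*d}

Working:
Fixpoint table:
  B0:  IN={}  OUT={}
  B1:  IN={}  OUT={}
  B2:  IN={}  OUT={}
  B3:  IN={}  OUT={}
  B4:  IN={}  OUT={}
  B5:  IN={}  OUT={d*d}

Merge at B5: IN[B5] = OUT[B4] = {}
Applying B5's transfer function to that IN value gives OUT[B5] (row B5 above).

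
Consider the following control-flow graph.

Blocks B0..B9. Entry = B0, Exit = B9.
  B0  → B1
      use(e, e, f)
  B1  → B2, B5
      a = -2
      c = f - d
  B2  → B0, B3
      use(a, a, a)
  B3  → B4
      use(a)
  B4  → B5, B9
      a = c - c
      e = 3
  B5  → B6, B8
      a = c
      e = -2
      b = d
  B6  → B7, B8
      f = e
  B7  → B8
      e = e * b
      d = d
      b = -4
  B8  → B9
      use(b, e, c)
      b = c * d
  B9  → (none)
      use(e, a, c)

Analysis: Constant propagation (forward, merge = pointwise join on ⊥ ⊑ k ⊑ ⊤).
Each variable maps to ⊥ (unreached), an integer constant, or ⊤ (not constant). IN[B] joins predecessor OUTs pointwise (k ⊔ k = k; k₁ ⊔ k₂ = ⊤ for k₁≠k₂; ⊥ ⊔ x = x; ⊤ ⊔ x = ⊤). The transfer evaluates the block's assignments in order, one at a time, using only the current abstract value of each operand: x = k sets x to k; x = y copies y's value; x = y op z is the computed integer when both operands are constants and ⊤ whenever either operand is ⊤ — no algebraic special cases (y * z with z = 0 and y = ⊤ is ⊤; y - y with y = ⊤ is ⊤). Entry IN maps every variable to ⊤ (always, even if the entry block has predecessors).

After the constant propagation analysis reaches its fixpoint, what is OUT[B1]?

Answer: {a: -2, b: ⊤, c: ⊤, d: ⊤, e: ⊤, f: ⊤}

Derivation:
Per-block solution:
  B0: | IN=(all ⊤) | OUT=(all ⊤)
  B1: | IN=(all ⊤) | OUT={a:-2; rest ⊤}
  B2: | IN={a:-2; rest ⊤} | OUT={a:-2; rest ⊤}
  B3: | IN={a:-2; rest ⊤} | OUT={a:-2; rest ⊤}
  B4: | IN={a:-2; rest ⊤} | OUT={e:3; rest ⊤}
  B5: | IN=(all ⊤) | OUT={e:-2; rest ⊤}
  B6: | IN={e:-2; rest ⊤} | OUT={e:-2, f:-2; rest ⊤}
  B7: | IN={e:-2, f:-2; rest ⊤} | OUT={b:-4, f:-2; rest ⊤}
  B8: | IN=(all ⊤) | OUT=(all ⊤)
  B9: | IN=(all ⊤) | OUT=(all ⊤)

Merge at B1: IN[B1] = OUT[B0] = {a: ⊤, b: ⊤, c: ⊤, d: ⊤, e: ⊤, f: ⊤}
Applying B1's transfer function to that IN value gives OUT[B1] (row B1 above).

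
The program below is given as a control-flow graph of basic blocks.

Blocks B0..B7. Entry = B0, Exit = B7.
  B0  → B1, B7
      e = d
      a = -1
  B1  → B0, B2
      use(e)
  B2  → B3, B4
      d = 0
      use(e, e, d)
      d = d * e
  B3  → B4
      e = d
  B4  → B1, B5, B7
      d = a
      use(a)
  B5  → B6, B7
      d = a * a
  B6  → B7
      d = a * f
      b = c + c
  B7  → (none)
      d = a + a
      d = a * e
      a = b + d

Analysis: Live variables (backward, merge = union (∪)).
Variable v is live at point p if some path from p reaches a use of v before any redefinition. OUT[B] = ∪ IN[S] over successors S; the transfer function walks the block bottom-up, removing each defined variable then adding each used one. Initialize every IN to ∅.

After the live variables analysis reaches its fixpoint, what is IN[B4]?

Answer: {a, b, c, e, f}

Trace:
Converged values:
  B0:   IN={b, c, d, f}   OUT={a, b, c, d, e, f}
  B1:   IN={a, b, c, d, e, f}   OUT={a, b, c, d, e, f}
  B2:   IN={a, b, c, e, f}   OUT={a, b, c, d, e, f}
  B3:   IN={a, b, c, d, f}   OUT={a, b, c, e, f}
  B4:   IN={a, b, c, e, f}   OUT={a, b, c, d, e, f}
  B5:   IN={a, b, c, e, f}   OUT={a, b, c, e, f}
  B6:   IN={a, c, e, f}   OUT={a, b, e}
  B7:   IN={a, b, e}   OUT={}

Merge at B4: OUT[B4] = IN[B1] ⊔ IN[B5] ⊔ IN[B7] = {a, b, c, d, e, f}
Applying B4's transfer function to that OUT value gives IN[B4] (row B4 above).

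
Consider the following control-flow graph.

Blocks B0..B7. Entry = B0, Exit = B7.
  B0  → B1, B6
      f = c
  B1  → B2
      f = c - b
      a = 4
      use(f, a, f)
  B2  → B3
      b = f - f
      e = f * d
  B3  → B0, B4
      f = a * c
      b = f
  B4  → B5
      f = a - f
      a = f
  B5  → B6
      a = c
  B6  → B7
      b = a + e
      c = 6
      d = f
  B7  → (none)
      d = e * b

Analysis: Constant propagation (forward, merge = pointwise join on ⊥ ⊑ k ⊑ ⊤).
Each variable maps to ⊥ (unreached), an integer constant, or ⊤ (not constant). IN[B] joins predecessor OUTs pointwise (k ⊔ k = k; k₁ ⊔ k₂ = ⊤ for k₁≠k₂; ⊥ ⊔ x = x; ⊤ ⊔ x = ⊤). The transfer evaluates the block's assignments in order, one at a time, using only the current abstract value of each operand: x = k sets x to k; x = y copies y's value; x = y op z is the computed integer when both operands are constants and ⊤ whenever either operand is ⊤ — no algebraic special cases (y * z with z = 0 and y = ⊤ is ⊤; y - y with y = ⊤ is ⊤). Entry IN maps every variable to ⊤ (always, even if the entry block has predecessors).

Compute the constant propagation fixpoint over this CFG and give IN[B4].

Fixpoint table:
  B0: | IN=(all ⊤) | OUT=(all ⊤)
  B1: | IN=(all ⊤) | OUT={a:4; rest ⊤}
  B2: | IN={a:4; rest ⊤} | OUT={a:4; rest ⊤}
  B3: | IN={a:4; rest ⊤} | OUT={a:4; rest ⊤}
  B4: | IN={a:4; rest ⊤} | OUT=(all ⊤)
  B5: | IN=(all ⊤) | OUT=(all ⊤)
  B6: | IN=(all ⊤) | OUT={c:6; rest ⊤}
  B7: | IN={c:6; rest ⊤} | OUT={c:6; rest ⊤}

Merge at B4: IN[B4] = OUT[B3] = {a: 4, b: ⊤, c: ⊤, d: ⊤, e: ⊤, f: ⊤}

Answer: {a: 4, b: ⊤, c: ⊤, d: ⊤, e: ⊤, f: ⊤}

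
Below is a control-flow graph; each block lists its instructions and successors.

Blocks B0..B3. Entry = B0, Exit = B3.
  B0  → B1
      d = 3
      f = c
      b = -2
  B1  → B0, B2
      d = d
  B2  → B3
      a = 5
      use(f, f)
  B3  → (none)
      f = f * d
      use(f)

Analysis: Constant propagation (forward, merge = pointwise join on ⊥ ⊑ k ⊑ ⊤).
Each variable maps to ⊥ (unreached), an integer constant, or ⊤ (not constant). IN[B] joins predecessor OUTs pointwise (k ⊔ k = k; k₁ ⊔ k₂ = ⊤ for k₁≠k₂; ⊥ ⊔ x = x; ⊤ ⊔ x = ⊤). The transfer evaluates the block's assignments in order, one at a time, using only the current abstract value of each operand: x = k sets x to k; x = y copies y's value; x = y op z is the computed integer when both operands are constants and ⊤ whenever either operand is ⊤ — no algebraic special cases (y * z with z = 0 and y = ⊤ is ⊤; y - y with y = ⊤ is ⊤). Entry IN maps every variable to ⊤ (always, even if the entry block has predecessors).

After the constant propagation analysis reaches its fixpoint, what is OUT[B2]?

Converged values:
  B0:   IN=(all ⊤)   OUT={b:-2, d:3; rest ⊤}
  B1:   IN={b:-2, d:3; rest ⊤}   OUT={b:-2, d:3; rest ⊤}
  B2:   IN={b:-2, d:3; rest ⊤}   OUT={a:5, b:-2, d:3; rest ⊤}
  B3:   IN={a:5, b:-2, d:3; rest ⊤}   OUT={a:5, b:-2, d:3; rest ⊤}

Merge at B2: IN[B2] = OUT[B1] = {a: ⊤, b: -2, c: ⊤, d: 3, e: ⊤, f: ⊤}
Applying B2's transfer function to that IN value gives OUT[B2] (row B2 above).

Answer: {a: 5, b: -2, c: ⊤, d: 3, e: ⊤, f: ⊤}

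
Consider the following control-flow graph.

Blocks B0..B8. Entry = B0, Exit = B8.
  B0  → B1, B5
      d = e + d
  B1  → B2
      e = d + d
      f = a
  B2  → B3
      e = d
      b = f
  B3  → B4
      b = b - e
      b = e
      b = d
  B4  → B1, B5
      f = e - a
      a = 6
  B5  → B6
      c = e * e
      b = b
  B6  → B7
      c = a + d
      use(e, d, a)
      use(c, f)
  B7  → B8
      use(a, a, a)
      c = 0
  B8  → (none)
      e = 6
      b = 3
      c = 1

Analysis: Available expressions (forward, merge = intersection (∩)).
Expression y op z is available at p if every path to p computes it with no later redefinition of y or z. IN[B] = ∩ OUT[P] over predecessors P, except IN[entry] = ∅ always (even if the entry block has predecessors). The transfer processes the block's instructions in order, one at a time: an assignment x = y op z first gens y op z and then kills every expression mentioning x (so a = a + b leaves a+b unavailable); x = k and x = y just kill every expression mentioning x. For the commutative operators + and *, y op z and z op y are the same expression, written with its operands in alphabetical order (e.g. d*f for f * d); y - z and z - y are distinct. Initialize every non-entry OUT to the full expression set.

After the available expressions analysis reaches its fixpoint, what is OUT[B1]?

Answer: {d+d}

Working:
Fixpoint table:
  B0: | IN={} | OUT={}
  B1: | IN={} | OUT={d+d}
  B2: | IN={d+d} | OUT={d+d}
  B3: | IN={d+d} | OUT={d+d}
  B4: | IN={d+d} | OUT={d+d}
  B5: | IN={} | OUT={e*e}
  B6: | IN={e*e} | OUT={a+d, e*e}
  B7: | IN={a+d, e*e} | OUT={a+d, e*e}
  B8: | IN={a+d, e*e} | OUT={a+d}

Merge at B1: IN[B1] = OUT[B0] ∩ OUT[B4] = {}
Applying B1's transfer function to that IN value gives OUT[B1] (row B1 above).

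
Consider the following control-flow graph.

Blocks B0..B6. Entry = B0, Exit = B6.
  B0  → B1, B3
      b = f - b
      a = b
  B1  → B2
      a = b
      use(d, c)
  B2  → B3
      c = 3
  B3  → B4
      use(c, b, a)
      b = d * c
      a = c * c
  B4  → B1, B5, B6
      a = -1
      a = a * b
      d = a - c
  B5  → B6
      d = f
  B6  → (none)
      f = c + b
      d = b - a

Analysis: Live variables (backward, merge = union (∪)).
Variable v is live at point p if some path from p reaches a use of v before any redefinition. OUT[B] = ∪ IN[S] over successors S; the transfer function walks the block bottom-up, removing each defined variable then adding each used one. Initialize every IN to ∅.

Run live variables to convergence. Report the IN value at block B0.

Per-block solution:
  B0:  IN={b, c, d, f}  OUT={a, b, c, d, f}
  B1:  IN={b, c, d, f}  OUT={a, b, d, f}
  B2:  IN={a, b, d, f}  OUT={a, b, c, d, f}
  B3:  IN={a, b, c, d, f}  OUT={b, c, f}
  B4:  IN={b, c, f}  OUT={a, b, c, d, f}
  B5:  IN={a, b, c, f}  OUT={a, b, c}
  B6:  IN={a, b, c}  OUT={}

Merge at B0: OUT[B0] = IN[B1] ⊔ IN[B3] = {a, b, c, d, f}
Applying B0's transfer function to that OUT value gives IN[B0] (row B0 above).

Answer: {b, c, d, f}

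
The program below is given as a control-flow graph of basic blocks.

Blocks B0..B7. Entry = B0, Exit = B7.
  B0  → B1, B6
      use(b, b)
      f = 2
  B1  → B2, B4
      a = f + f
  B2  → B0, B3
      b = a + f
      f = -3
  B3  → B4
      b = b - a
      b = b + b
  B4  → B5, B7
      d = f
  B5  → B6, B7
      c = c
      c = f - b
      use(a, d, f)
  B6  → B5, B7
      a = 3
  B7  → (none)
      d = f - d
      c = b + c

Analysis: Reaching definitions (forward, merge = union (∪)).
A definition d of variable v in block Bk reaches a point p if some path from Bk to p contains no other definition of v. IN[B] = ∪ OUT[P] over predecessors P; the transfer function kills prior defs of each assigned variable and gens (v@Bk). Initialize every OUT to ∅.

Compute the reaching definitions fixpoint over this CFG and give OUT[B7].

Answer: {a@B1, a@B6, b@B2, b@B3, c@B7, d@B7, f@B0, f@B2}

Derivation:
Converged values:
  B0:   IN={a@B1, b@B2, f@B2}   OUT={a@B1, b@B2, f@B0}
  B1:   IN={a@B1, b@B2, f@B0}   OUT={a@B1, b@B2, f@B0}
  B2:   IN={a@B1, b@B2, f@B0}   OUT={a@B1, b@B2, f@B2}
  B3:   IN={a@B1, b@B2, f@B2}   OUT={a@B1, b@B3, f@B2}
  B4:   IN={a@B1, b@B2, b@B3, f@B0, f@B2}   OUT={a@B1, b@B2, b@B3, d@B4, f@B0, f@B2}
  B5:   IN={a@B1, a@B6, b@B2, b@B3, c@B5, d@B4, f@B0, f@B2}   OUT={a@B1, a@B6, b@B2, b@B3, c@B5, d@B4, f@B0, f@B2}
  B6:   IN={a@B1, a@B6, b@B2, b@B3, c@B5, d@B4, f@B0, f@B2}   OUT={a@B6, b@B2, b@B3, c@B5, d@B4, f@B0, f@B2}
  B7:   IN={a@B1, a@B6, b@B2, b@B3, c@B5, d@B4, f@B0, f@B2}   OUT={a@B1, a@B6, b@B2, b@B3, c@B7, d@B7, f@B0, f@B2}

Merge at B7: IN[B7] = OUT[B4] ⊔ OUT[B5] ⊔ OUT[B6] = {a@B1, a@B6, b@B2, b@B3, c@B5, d@B4, f@B0, f@B2}
Applying B7's transfer function to that IN value gives OUT[B7] (row B7 above).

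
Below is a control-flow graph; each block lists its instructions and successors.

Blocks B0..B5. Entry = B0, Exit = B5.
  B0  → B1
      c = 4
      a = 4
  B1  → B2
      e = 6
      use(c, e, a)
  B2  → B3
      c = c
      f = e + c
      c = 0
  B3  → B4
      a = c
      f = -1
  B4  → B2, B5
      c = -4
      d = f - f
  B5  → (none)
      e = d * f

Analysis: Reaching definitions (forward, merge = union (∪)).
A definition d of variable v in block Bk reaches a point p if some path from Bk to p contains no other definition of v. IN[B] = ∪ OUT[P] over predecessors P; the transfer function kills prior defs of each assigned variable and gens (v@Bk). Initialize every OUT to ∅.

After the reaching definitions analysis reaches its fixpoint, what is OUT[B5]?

Answer: {a@B3, c@B4, d@B4, e@B5, f@B3}

Derivation:
Converged values:
  B0:   IN={}   OUT={a@B0, c@B0}
  B1:   IN={a@B0, c@B0}   OUT={a@B0, c@B0, e@B1}
  B2:   IN={a@B0, a@B3, c@B0, c@B4, d@B4, e@B1, f@B3}   OUT={a@B0, a@B3, c@B2, d@B4, e@B1, f@B2}
  B3:   IN={a@B0, a@B3, c@B2, d@B4, e@B1, f@B2}   OUT={a@B3, c@B2, d@B4, e@B1, f@B3}
  B4:   IN={a@B3, c@B2, d@B4, e@B1, f@B3}   OUT={a@B3, c@B4, d@B4, e@B1, f@B3}
  B5:   IN={a@B3, c@B4, d@B4, e@B1, f@B3}   OUT={a@B3, c@B4, d@B4, e@B5, f@B3}

Merge at B5: IN[B5] = OUT[B4] = {a@B3, c@B4, d@B4, e@B1, f@B3}
Applying B5's transfer function to that IN value gives OUT[B5] (row B5 above).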